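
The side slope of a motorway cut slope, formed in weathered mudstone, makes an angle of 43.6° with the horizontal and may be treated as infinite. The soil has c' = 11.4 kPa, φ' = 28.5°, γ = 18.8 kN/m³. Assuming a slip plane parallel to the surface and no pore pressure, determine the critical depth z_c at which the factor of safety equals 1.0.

Setting FS = 1.00 in FS = [c' + γz cos²β tanφ'] / [γz sinβ cosβ] and solving for z:
z = c' / [γ cosβ (FS·sinβ − cosβ·tanφ')]
  = 11.4 / [18.8·cos43.6°·(1.00·sin43.6° − cos43.6°·tan28.5°)]
  = 11.4 / [18.8·0.7242·(1.00·0.6896 − 0.7242·0.5430)]
  = 11.4 / 4.0357 = 2.825 m

z_c = 2.82 m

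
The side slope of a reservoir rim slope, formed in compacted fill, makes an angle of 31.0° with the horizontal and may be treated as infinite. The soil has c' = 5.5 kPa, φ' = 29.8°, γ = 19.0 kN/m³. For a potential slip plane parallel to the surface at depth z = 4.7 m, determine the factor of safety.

For an infinite slope with a slip plane parallel to the surface (no pore pressure): FS = [c' + γz cos²β tanφ'] / [γz sinβ cosβ].
γz = 19.0·4.7 = 89.30 kN/m²
Numerator = 5.5 + 89.30·cos²31.0°·tan29.8° = 5.5 + 89.30·0.7347·0.5727 = 43.076 kPa
Denominator = 89.30·sin31.0°·cos31.0° = 89.30·0.5150·0.8572 = 39.424 kPa
FS = 43.076 / 39.424 = 1.093

FS = 1.09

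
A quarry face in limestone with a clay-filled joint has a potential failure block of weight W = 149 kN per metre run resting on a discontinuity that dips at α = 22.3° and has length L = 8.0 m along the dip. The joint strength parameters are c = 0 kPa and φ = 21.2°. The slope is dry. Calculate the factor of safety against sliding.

Resolving the block weight along and normal to the plane and applying the Mohr–Coulomb strength on the joint:
N' = W cosα = 149·cos22.3° = 137.9 kN/m
Driving force T = W sinα = 149·sin22.3° = 56.5 kN/m
Resisting force R = c·L + N'·tanφ = 0·8.0 + 137.9·tan21.2° = 0.0 + 53.5 = 53.5 kN/m
FS = R / T = 53.5 / 56.5 = 0.946

FS = 0.95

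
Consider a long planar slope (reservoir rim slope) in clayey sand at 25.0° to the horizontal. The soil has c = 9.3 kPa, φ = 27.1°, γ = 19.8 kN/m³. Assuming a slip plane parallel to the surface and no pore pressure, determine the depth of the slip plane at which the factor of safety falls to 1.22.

Setting FS = 1.22 in FS = [c + γz cos²β tanφ] / [γz sinβ cosβ] and solving for z:
z = c / [γ cosβ (FS·sinβ − cosβ·tanφ)]
  = 9.3 / [19.8·cos25.0°·(1.22·sin25.0° − cos25.0°·tan27.1°)]
  = 9.3 / [19.8·0.9063·(1.22·0.4226 − 0.9063·0.5117)]
  = 9.3 / 0.9298 = 10.002 m

z = 10.00 m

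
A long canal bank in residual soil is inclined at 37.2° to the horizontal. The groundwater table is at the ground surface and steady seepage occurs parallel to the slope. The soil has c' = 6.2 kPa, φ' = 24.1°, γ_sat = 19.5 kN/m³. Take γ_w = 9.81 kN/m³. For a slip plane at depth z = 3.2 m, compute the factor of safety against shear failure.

FS = 0.50

With seepage parallel to the slope and the water table at the surface, the effective normal stress on the slip plane uses the buoyant unit weight γ' = γ_sat − γ_w while the driving shear stress uses γ_sat:
FS = [c' + γ' z cos²β tanφ'] / [γ_sat z sinβ cosβ]
γ' = 19.5 − 9.81 = 9.69 kN/m³
Numerator = 6.2 + 9.69·3.2·cos²37.2°·tan24.1° = 6.2 + 9.69·3.2·0.6345·0.4473 = 15.000 kPa
Denominator = 19.5·3.2·sin37.2°·cos37.2° = 19.5·3.2·0.6046·0.7965 = 30.051 kPa
FS = 15.000 / 30.051 = 0.499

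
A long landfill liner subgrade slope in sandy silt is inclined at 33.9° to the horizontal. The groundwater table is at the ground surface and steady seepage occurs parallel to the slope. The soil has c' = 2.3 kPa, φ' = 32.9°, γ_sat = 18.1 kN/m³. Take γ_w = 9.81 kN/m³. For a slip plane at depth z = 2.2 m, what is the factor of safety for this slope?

With seepage parallel to the slope and the water table at the surface, the effective normal stress on the slip plane uses the buoyant unit weight γ' = γ_sat − γ_w while the driving shear stress uses γ_sat:
FS = [c' + γ' z cos²β tanφ'] / [γ_sat z sinβ cosβ]
γ' = 18.1 − 9.81 = 8.29 kN/m³
Numerator = 2.3 + 8.29·2.2·cos²33.9°·tan32.9° = 2.3 + 8.29·2.2·0.6889·0.6469 = 10.428 kPa
Denominator = 18.1·2.2·sin33.9°·cos33.9° = 18.1·2.2·0.5577·0.8300 = 18.434 kPa
FS = 10.428 / 18.434 = 0.566

FS = 0.57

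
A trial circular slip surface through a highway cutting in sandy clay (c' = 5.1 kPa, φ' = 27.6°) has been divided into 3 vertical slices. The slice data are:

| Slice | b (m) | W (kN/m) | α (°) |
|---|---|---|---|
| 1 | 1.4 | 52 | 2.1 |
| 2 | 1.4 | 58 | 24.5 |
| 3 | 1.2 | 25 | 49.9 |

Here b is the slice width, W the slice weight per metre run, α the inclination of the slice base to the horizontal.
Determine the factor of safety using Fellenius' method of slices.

FS = 1.94

Ordinary method of slices: FS = Σ[c'·Δl_i + (W_i cosα_i)·tanφ'] / Σ W_i sinα_i, with Δl_i = b_i / cosα_i.
Slice 1: Δl = 1.4/cos2.1° = 1.401 m; N'_1 = 52·cos2.1° = 52.0; c'Δl = 7.14; W sinα = 1.9
Slice 2: Δl = 1.4/cos24.5° = 1.539 m; N'_2 = 58·cos24.5° = 52.8; c'Δl = 7.85; W sinα = 24.1
Slice 3: Δl = 1.2/cos49.9° = 1.863 m; N'_3 = 25·cos49.9° = 16.1; c'Δl = 9.50; W sinα = 19.1
Σc'Δl = 24.5 kN/m; ΣN' = 120.8 kN/m; ΣW sinα = 45.1 kN/m
Resisting = 24.5 + 120.8·tan27.6° = 24.5 + 63.2 = 87.7 kN/m
FS = 87.7 / 45.1 = 1.945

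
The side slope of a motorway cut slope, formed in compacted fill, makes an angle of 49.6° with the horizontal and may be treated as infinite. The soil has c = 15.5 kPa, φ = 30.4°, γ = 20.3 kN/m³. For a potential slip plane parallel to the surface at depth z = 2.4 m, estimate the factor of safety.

FS = 1.14

For an infinite slope with a slip plane parallel to the surface (no pore pressure): FS = [c + γz cos²β tanφ] / [γz sinβ cosβ].
γz = 20.3·2.4 = 48.72 kN/m²
Numerator = 15.5 + 48.72·cos²49.6°·tan30.4° = 15.5 + 48.72·0.4201·0.5867 = 27.507 kPa
Denominator = 48.72·sin49.6°·cos49.6° = 48.72·0.7615·0.6481 = 24.047 kPa
FS = 27.507 / 24.047 = 1.144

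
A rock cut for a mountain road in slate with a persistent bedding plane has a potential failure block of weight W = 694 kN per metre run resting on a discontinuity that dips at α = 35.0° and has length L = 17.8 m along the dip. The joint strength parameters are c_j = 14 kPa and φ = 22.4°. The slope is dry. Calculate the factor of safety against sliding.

FS = 1.21

Resolving the block weight along and normal to the plane and applying the Mohr–Coulomb strength on the joint:
N' = W cosα = 694·cos35.0° = 568.5 kN/m
Driving force T = W sinα = 694·sin35.0° = 398.1 kN/m
Resisting force R = c_j·L + N'·tanφ = 14·17.8 + 568.5·tan22.4° = 249.2 + 234.3 = 483.5 kN/m
FS = R / T = 483.5 / 398.1 = 1.215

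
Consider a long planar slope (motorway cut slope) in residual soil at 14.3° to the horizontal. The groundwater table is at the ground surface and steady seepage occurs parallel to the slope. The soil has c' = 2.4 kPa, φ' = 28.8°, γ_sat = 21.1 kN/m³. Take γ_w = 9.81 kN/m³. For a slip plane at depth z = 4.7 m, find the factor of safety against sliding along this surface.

With seepage parallel to the slope and the water table at the surface, the effective normal stress on the slip plane uses the buoyant unit weight γ' = γ_sat − γ_w while the driving shear stress uses γ_sat:
FS = [c' + γ' z cos²β tanφ'] / [γ_sat z sinβ cosβ]
γ' = 21.1 − 9.81 = 11.29 kN/m³
Numerator = 2.4 + 11.29·4.7·cos²14.3°·tan28.8° = 2.4 + 11.29·4.7·0.9390·0.5498 = 29.792 kPa
Denominator = 21.1·4.7·sin14.3°·cos14.3° = 21.1·4.7·0.2470·0.9690 = 23.736 kPa
FS = 29.792 / 23.736 = 1.255

FS = 1.26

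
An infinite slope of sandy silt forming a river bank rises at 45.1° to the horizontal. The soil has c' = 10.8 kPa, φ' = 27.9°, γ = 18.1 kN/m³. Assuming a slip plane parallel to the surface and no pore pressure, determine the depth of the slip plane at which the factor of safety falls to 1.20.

Setting FS = 1.20 in FS = [c' + γz cos²β tanφ'] / [γz sinβ cosβ] and solving for z:
z = c' / [γ cosβ (FS·sinβ − cosβ·tanφ')]
  = 10.8 / [18.1·cos45.1°·(1.20·sin45.1° − cos45.1°·tan27.9°)]
  = 10.8 / [18.1·0.7059·(1.20·0.7083 − 0.7059·0.5295)]
  = 10.8 / 6.0849 = 1.775 m

z = 1.77 m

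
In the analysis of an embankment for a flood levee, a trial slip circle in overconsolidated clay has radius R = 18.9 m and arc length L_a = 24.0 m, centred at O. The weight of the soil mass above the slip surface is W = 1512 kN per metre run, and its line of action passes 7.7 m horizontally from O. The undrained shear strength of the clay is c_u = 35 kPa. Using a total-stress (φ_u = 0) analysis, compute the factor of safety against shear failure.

FS = 1.36

Taking moments about the centre O, the resisting moment is provided by the undrained shear strength acting along the arc:
M_R = c_u·L_a·R = 35·24.00·18.9 = 15876.0 kN·m/m
M_D = W·d = 1512·7.7 = 11642.4 kN·m/m
FS = M_R / M_D = 15876.0 / 11642.4 = 1.364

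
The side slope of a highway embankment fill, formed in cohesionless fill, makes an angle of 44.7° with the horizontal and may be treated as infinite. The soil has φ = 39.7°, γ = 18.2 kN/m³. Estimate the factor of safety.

FS = 0.84

For a dry cohesionless infinite slope the factor of safety is FS = tanφ / tanβ.
FS = tan39.7° / tan44.7° = 0.8302 / 0.9896 = 0.839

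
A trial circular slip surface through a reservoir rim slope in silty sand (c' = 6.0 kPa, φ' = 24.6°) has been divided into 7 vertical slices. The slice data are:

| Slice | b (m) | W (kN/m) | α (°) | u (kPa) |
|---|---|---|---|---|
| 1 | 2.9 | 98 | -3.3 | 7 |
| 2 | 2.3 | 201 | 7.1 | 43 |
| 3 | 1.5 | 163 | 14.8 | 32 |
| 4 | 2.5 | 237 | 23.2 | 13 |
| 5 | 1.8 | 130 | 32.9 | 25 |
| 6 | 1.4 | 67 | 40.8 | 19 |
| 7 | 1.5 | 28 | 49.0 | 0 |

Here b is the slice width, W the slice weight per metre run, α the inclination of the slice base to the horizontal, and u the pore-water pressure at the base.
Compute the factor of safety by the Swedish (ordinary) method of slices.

FS = 1.21

Ordinary method of slices: FS = Σ[c'·Δl_i + (W_i cosα_i − u_i·Δl_i)·tanφ'] / Σ W_i sinα_i, with Δl_i = b_i / cosα_i.
Slice 1: Δl = 2.9/cos(-3.3°) = 2.905 m; N'_1 = 98·cos(-3.3°) − 7·2.905 = 77.5; c'Δl = 17.43; W sinα = -5.6
Slice 2: Δl = 2.3/cos7.1° = 2.318 m; N'_2 = 201·cos7.1° − 43·2.318 = 99.8; c'Δl = 13.91; W sinα = 24.8
Slice 3: Δl = 1.5/cos14.8° = 1.551 m; N'_3 = 163·cos14.8° − 32·1.551 = 107.9; c'Δl = 9.31; W sinα = 41.6
Slice 4: Δl = 2.5/cos23.2° = 2.720 m; N'_4 = 237·cos23.2° − 13·2.720 = 182.5; c'Δl = 16.32; W sinα = 93.4
Slice 5: Δl = 1.8/cos32.9° = 2.144 m; N'_5 = 130·cos32.9° − 25·2.144 = 55.6; c'Δl = 12.86; W sinα = 70.6
Slice 6: Δl = 1.4/cos40.8° = 1.849 m; N'_6 = 67·cos40.8° − 19·1.849 = 15.6; c'Δl = 11.10; W sinα = 43.8
Slice 7: Δl = 1.5/cos49.0° = 2.286 m; N'_7 = 28·cos49.0° − 0·2.286 = 18.4; c'Δl = 13.72; W sinα = 21.1
Σc'Δl = 94.6 kN/m; ΣN' = 557.2 kN/m; ΣW sinα = 289.7 kN/m
Resisting = 94.6 + 557.2·tan24.6° = 94.6 + 255.1 = 349.8 kN/m
FS = 349.8 / 289.7 = 1.207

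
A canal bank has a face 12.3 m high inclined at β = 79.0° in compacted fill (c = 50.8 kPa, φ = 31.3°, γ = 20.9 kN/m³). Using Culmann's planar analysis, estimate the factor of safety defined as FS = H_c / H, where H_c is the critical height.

FS = 2.03

H_c = (4c/γ) · sinβ cosφ / [1 − cos(β − φ)]
    = (4·50.8/20.9) · sin79.0°·cos31.3° / [1 − cos47.7°]
    = 9.722 · 0.8388 / 0.3270 = 24.94 m
FS = H_c / H = 24.94 / 12.3 = 2.028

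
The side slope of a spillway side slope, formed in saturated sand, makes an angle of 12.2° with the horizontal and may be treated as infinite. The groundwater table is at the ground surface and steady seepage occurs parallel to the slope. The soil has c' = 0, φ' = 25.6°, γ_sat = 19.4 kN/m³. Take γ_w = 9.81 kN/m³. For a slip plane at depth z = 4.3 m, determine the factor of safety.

FS = 1.10

With seepage parallel to the slope and the water table at the surface, the effective normal stress on the slip plane uses the buoyant unit weight γ' = γ_sat − γ_w while the driving shear stress uses γ_sat:
FS = [c' + γ' z cos²β tanφ'] / [γ_sat z sinβ cosβ]
(For c' = 0 this reduces to FS = (γ'/γ_sat)·tanφ'/tanβ.)
γ' = 19.4 − 9.81 = 9.59 kN/m³
Numerator = 0.0 + 9.59·4.3·cos²12.2°·tan25.6° = 0.0 + 9.59·4.3·0.9553·0.4791 = 18.875 kPa
Denominator = 19.4·4.3·sin12.2°·cos12.2° = 19.4·4.3·0.2113·0.9774 = 17.231 kPa
FS = 18.875 / 17.231 = 1.095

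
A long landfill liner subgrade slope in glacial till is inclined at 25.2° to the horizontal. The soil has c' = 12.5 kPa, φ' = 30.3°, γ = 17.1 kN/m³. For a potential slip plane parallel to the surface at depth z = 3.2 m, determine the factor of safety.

For an infinite slope with a slip plane parallel to the surface (no pore pressure): FS = [c' + γz cos²β tanφ'] / [γz sinβ cosβ].
γz = 17.1·3.2 = 54.72 kN/m²
Numerator = 12.5 + 54.72·cos²25.2°·tan30.3° = 12.5 + 54.72·0.8187·0.5844 = 38.679 kPa
Denominator = 54.72·sin25.2°·cos25.2° = 54.72·0.4258·0.9048 = 21.081 kPa
FS = 38.679 / 21.081 = 1.835

FS = 1.83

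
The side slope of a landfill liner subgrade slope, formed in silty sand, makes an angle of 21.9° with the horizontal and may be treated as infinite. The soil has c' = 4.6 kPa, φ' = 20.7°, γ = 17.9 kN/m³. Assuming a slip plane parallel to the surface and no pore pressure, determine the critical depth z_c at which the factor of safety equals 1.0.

z_c = 12.37 m

Setting FS = 1.00 in FS = [c' + γz cos²β tanφ'] / [γz sinβ cosβ] and solving for z:
z = c' / [γ cosβ (FS·sinβ − cosβ·tanφ')]
  = 4.6 / [17.9·cos21.9°·(1.00·sin21.9° − cos21.9°·tan20.7°)]
  = 4.6 / [17.9·0.9278·(1.00·0.3730 − 0.9278·0.3779)]
  = 4.6 / 0.3718 = 12.372 m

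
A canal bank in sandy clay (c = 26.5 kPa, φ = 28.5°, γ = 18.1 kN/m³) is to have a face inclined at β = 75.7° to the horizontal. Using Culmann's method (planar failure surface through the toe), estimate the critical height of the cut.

Culmann's analysis gives the critical failure plane at α_cr = (β + φ)/2 = (75.7 + 28.5)/2 = 52.1°, and the critical height
H_c = (4c/γ) · sinβ cosφ / [1 − cos(β − φ)]
    = (4·26.5/18.1) · sin75.7°·cos28.5° / [1 − cos(47.2°)]
    = 5.856 · 0.9690·0.8788 / [1 − 0.6794]
    = 5.856 · 0.8516 / 0.3206
    = 15.56 m

H_c = 15.56 m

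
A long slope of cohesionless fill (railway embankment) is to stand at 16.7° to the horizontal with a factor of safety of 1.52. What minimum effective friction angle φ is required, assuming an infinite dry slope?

φ = 24.5°

FS = tanφ/tanβ ⇒ tanφ = FS · tanβ = 1.52 · tan16.7° = 0.4560
φ = arctan(0.4560) = 24.51°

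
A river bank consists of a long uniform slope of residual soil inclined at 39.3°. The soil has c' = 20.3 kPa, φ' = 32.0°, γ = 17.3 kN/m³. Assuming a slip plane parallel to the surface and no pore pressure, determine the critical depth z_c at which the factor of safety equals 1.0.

z_c = 10.12 m

Setting FS = 1.00 in FS = [c' + γz cos²β tanφ'] / [γz sinβ cosβ] and solving for z:
z = c' / [γ cosβ (FS·sinβ − cosβ·tanφ')]
  = 20.3 / [17.3·cos39.3°·(1.00·sin39.3° − cos39.3°·tan32.0°)]
  = 20.3 / [17.3·0.7738·(1.00·0.6334 − 0.7738·0.6249)]
  = 20.3 / 2.0059 = 10.120 m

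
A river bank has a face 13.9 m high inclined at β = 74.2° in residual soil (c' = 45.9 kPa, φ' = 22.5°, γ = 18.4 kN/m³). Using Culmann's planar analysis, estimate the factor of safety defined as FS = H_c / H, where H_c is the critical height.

H_c = (4c'/γ) · sinβ cosφ' / [1 − cos(β − φ')]
    = (4·45.9/18.4) · sin74.2°·cos22.5° / [1 − cos51.7°]
    = 9.978 · 0.8890 / 0.3802 = 23.33 m
FS = H_c / H = 23.33 / 13.9 = 1.678

FS = 1.68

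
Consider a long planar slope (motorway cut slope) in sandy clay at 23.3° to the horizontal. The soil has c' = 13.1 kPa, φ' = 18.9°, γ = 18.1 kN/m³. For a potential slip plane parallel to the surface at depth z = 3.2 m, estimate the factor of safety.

For an infinite slope with a slip plane parallel to the surface (no pore pressure): FS = [c' + γz cos²β tanφ'] / [γz sinβ cosβ].
γz = 18.1·3.2 = 57.92 kN/m²
Numerator = 13.1 + 57.92·cos²23.3°·tan18.9° = 13.1 + 57.92·0.8435·0.3424 = 29.828 kPa
Denominator = 57.92·sin23.3°·cos23.3° = 57.92·0.3955·0.9184 = 21.042 kPa
FS = 29.828 / 21.042 = 1.418

FS = 1.42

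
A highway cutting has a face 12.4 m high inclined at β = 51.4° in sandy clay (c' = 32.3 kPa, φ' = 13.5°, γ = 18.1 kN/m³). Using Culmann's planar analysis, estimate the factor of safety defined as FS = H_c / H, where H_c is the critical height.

FS = 2.07

H_c = (4c'/γ) · sinβ cosφ' / [1 − cos(β − φ')]
    = (4·32.3/18.1) · sin51.4°·cos13.5° / [1 − cos37.9°]
    = 7.138 · 0.7599 / 0.2109 = 25.72 m
FS = H_c / H = 25.72 / 12.4 = 2.074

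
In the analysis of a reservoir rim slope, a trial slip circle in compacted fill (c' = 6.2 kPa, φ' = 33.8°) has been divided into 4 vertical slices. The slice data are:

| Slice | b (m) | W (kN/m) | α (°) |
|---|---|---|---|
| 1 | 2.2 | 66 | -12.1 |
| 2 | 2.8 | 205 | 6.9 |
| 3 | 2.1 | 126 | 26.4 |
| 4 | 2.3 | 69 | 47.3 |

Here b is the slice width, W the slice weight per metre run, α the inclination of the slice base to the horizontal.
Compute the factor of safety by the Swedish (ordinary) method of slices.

FS = 3.01

Ordinary method of slices: FS = Σ[c'·Δl_i + (W_i cosα_i)·tanφ'] / Σ W_i sinα_i, with Δl_i = b_i / cosα_i.
Slice 1: Δl = 2.2/cos(-12.1°) = 2.250 m; N'_1 = 66·cos(-12.1°) = 64.5; c'Δl = 13.95; W sinα = -13.8
Slice 2: Δl = 2.8/cos6.9° = 2.820 m; N'_2 = 205·cos6.9° = 203.5; c'Δl = 17.49; W sinα = 24.6
Slice 3: Δl = 2.1/cos26.4° = 2.345 m; N'_3 = 126·cos26.4° = 112.9; c'Δl = 14.54; W sinα = 56.0
Slice 4: Δl = 2.3/cos47.3° = 3.392 m; N'_4 = 69·cos47.3° = 46.8; c'Δl = 21.03; W sinα = 50.7
Σc'Δl = 67.0 kN/m; ΣN' = 427.7 kN/m; ΣW sinα = 117.5 kN/m
Resisting = 67.0 + 427.7·tan33.8° = 67.0 + 286.3 = 353.3 kN/m
FS = 353.3 / 117.5 = 3.006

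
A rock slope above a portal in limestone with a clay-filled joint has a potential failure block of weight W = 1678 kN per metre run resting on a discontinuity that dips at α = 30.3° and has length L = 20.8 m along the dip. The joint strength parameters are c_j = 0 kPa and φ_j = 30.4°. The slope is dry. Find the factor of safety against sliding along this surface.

Resolving the block weight along and normal to the plane and applying the Mohr–Coulomb strength on the joint:
N' = W cosα = 1678·cos30.3° = 1448.8 kN/m
Driving force T = W sinα = 1678·sin30.3° = 846.6 kN/m
Resisting force R = c_j·L + N'·tanφ_j = 0·20.8 + 1448.8·tan30.4° = 0.0 + 850.0 = 850.0 kN/m
FS = R / T = 850.0 / 846.6 = 1.004

FS = 1.00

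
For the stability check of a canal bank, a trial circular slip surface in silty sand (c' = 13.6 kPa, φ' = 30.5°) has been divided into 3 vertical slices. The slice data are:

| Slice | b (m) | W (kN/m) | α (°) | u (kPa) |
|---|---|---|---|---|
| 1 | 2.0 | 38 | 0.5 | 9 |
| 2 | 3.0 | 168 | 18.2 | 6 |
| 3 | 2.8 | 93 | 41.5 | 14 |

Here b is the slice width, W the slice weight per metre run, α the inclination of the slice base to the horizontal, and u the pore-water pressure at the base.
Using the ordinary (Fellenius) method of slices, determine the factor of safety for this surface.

FS = 1.97

Ordinary method of slices: FS = Σ[c'·Δl_i + (W_i cosα_i − u_i·Δl_i)·tanφ'] / Σ W_i sinα_i, with Δl_i = b_i / cosα_i.
Slice 1: Δl = 2.0/cos0.5° = 2.000 m; N'_1 = 38·cos0.5° − 9·2.000 = 20.0; c'Δl = 27.20; W sinα = 0.3
Slice 2: Δl = 3.0/cos18.2° = 3.158 m; N'_2 = 168·cos18.2° − 6·3.158 = 140.6; c'Δl = 42.95; W sinα = 52.5
Slice 3: Δl = 2.8/cos41.5° = 3.739 m; N'_3 = 93·cos41.5° − 14·3.739 = 17.3; c'Δl = 50.84; W sinα = 61.6
Σc'Δl = 121.0 kN/m; ΣN' = 178.0 kN/m; ΣW sinα = 114.4 kN/m
Resisting = 121.0 + 178.0·tan30.5° = 121.0 + 104.8 = 225.8 kN/m
FS = 225.8 / 114.4 = 1.973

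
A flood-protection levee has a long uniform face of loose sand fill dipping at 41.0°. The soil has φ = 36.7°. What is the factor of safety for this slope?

FS = 0.86

For a dry cohesionless infinite slope the factor of safety is FS = tanφ / tanβ.
FS = tan36.7° / tan41.0° = 0.7454 / 0.8693 = 0.857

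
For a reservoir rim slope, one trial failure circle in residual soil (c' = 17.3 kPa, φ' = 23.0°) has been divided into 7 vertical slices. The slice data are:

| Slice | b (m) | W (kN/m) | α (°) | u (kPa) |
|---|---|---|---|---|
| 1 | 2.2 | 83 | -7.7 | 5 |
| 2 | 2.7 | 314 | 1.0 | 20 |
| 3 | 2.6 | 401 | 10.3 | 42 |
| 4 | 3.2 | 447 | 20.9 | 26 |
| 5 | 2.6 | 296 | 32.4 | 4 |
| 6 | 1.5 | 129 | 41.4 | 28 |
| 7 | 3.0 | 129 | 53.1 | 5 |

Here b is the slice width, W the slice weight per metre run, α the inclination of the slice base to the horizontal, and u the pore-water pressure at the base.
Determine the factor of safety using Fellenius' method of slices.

Ordinary method of slices: FS = Σ[c'·Δl_i + (W_i cosα_i − u_i·Δl_i)·tanφ'] / Σ W_i sinα_i, with Δl_i = b_i / cosα_i.
Slice 1: Δl = 2.2/cos(-7.7°) = 2.220 m; N'_1 = 83·cos(-7.7°) − 5·2.220 = 71.2; c'Δl = 38.41; W sinα = -11.1
Slice 2: Δl = 2.7/cos1.0° = 2.700 m; N'_2 = 314·cos1.0° − 20·2.700 = 259.9; c'Δl = 46.72; W sinα = 5.5
Slice 3: Δl = 2.6/cos10.3° = 2.643 m; N'_3 = 401·cos10.3° − 42·2.643 = 283.5; c'Δl = 45.72; W sinα = 71.7
Slice 4: Δl = 3.2/cos20.9° = 3.425 m; N'_4 = 447·cos20.9° − 26·3.425 = 328.5; c'Δl = 59.26; W sinα = 159.5
Slice 5: Δl = 2.6/cos32.4° = 3.079 m; N'_5 = 296·cos32.4° − 4·3.079 = 237.6; c'Δl = 53.27; W sinα = 158.6
Slice 6: Δl = 1.5/cos41.4° = 2.000 m; N'_6 = 129·cos41.4° − 28·2.000 = 40.8; c'Δl = 34.59; W sinα = 85.3
Slice 7: Δl = 3.0/cos53.1° = 4.997 m; N'_7 = 129·cos53.1° − 5·4.997 = 52.5; c'Δl = 86.44; W sinα = 103.2
Σc'Δl = 364.4 kN/m; ΣN' = 1274.0 kN/m; ΣW sinα = 572.6 kN/m
Resisting = 364.4 + 1274.0·tan23.0° = 364.4 + 540.8 = 905.2 kN/m
FS = 905.2 / 572.6 = 1.581

FS = 1.58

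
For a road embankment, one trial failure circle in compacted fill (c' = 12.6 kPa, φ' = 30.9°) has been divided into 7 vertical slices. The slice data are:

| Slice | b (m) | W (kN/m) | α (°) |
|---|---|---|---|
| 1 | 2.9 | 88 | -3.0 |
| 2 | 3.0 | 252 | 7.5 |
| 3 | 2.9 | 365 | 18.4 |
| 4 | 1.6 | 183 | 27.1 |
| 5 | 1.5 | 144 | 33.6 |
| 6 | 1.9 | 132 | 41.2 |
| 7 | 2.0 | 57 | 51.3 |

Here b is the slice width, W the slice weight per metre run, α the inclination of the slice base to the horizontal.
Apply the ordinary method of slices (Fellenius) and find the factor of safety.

Ordinary method of slices: FS = Σ[c'·Δl_i + (W_i cosα_i)·tanφ'] / Σ W_i sinα_i, with Δl_i = b_i / cosα_i.
Slice 1: Δl = 2.9/cos(-3.0°) = 2.904 m; N'_1 = 88·cos(-3.0°) = 87.9; c'Δl = 36.59; W sinα = -4.6
Slice 2: Δl = 3.0/cos7.5° = 3.026 m; N'_2 = 252·cos7.5° = 249.8; c'Δl = 38.13; W sinα = 32.9
Slice 3: Δl = 2.9/cos18.4° = 3.056 m; N'_3 = 365·cos18.4° = 346.3; c'Δl = 38.51; W sinα = 115.2
Slice 4: Δl = 1.6/cos27.1° = 1.797 m; N'_4 = 183·cos27.1° = 162.9; c'Δl = 22.65; W sinα = 83.4
Slice 5: Δl = 1.5/cos33.6° = 1.801 m; N'_5 = 144·cos33.6° = 119.9; c'Δl = 22.69; W sinα = 79.7
Slice 6: Δl = 1.9/cos41.2° = 2.525 m; N'_6 = 132·cos41.2° = 99.3; c'Δl = 31.82; W sinα = 86.9
Slice 7: Δl = 2.0/cos51.3° = 3.199 m; N'_7 = 57·cos51.3° = 35.6; c'Δl = 40.30; W sinα = 44.5
Σc'Δl = 230.7 kN/m; ΣN' = 1101.9 kN/m; ΣW sinα = 438.0 kN/m
Resisting = 230.7 + 1101.9·tan30.9° = 230.7 + 659.5 = 890.1 kN/m
FS = 890.1 / 438.0 = 2.032

FS = 2.03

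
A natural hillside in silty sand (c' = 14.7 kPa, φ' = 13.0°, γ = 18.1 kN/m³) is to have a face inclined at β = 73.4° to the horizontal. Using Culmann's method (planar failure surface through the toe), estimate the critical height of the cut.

H_c = 5.99 m

Culmann's analysis gives the critical failure plane at α_cr = (β + φ')/2 = (73.4 + 13.0)/2 = 43.2°, and the critical height
H_c = (4c'/γ) · sinβ cosφ' / [1 − cos(β − φ')]
    = (4·14.7/18.1) · sin73.4°·cos13.0° / [1 − cos(60.4°)]
    = 3.249 · 0.9583·0.9744 / [1 − 0.4939]
    = 3.249 · 0.9338 / 0.5061
    = 5.99 m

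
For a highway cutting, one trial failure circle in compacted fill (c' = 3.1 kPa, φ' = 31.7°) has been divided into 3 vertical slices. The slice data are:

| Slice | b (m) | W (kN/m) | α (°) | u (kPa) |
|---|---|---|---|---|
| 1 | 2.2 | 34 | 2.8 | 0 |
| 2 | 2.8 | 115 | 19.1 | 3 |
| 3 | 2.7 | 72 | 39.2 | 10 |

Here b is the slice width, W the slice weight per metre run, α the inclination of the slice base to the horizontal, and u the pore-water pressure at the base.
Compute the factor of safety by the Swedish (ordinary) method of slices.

FS = 1.44

Ordinary method of slices: FS = Σ[c'·Δl_i + (W_i cosα_i − u_i·Δl_i)·tanφ'] / Σ W_i sinα_i, with Δl_i = b_i / cosα_i.
Slice 1: Δl = 2.2/cos2.8° = 2.203 m; N'_1 = 34·cos2.8° − 0·2.203 = 34.0; c'Δl = 6.83; W sinα = 1.7
Slice 2: Δl = 2.8/cos19.1° = 2.963 m; N'_2 = 115·cos19.1° − 3·2.963 = 99.8; c'Δl = 9.19; W sinα = 37.6
Slice 3: Δl = 2.7/cos39.2° = 3.484 m; N'_3 = 72·cos39.2° − 10·3.484 = 21.0; c'Δl = 10.80; W sinα = 45.5
Σc'Δl = 26.8 kN/m; ΣN' = 154.7 kN/m; ΣW sinα = 84.8 kN/m
Resisting = 26.8 + 154.7·tan31.7° = 26.8 + 95.5 = 122.4 kN/m
FS = 122.4 / 84.8 = 1.443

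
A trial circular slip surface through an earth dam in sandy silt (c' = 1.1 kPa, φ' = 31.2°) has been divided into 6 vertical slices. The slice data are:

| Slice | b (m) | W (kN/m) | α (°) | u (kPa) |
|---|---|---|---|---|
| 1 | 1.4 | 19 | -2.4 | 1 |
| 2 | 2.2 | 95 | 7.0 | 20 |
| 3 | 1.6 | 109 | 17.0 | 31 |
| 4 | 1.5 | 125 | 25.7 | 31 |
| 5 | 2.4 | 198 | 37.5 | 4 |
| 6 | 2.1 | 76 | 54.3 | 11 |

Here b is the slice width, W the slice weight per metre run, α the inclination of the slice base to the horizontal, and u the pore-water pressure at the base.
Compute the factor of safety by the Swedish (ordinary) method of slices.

FS = 0.77

Ordinary method of slices: FS = Σ[c'·Δl_i + (W_i cosα_i − u_i·Δl_i)·tanφ'] / Σ W_i sinα_i, with Δl_i = b_i / cosα_i.
Slice 1: Δl = 1.4/cos(-2.4°) = 1.401 m; N'_1 = 19·cos(-2.4°) − 1·1.401 = 17.6; c'Δl = 1.54; W sinα = -0.8
Slice 2: Δl = 2.2/cos7.0° = 2.217 m; N'_2 = 95·cos7.0° − 20·2.217 = 50.0; c'Δl = 2.44; W sinα = 11.6
Slice 3: Δl = 1.6/cos17.0° = 1.673 m; N'_3 = 109·cos17.0° − 31·1.673 = 52.4; c'Δl = 1.84; W sinα = 31.9
Slice 4: Δl = 1.5/cos25.7° = 1.665 m; N'_4 = 125·cos25.7° − 31·1.665 = 61.0; c'Δl = 1.83; W sinα = 54.2
Slice 5: Δl = 2.4/cos37.5° = 3.025 m; N'_5 = 198·cos37.5° − 4·3.025 = 145.0; c'Δl = 3.33; W sinα = 120.5
Slice 6: Δl = 2.1/cos54.3° = 3.599 m; N'_6 = 76·cos54.3° − 11·3.599 = 4.8; c'Δl = 3.96; W sinα = 61.7
Σc'Δl = 14.9 kN/m; ΣN' = 330.7 kN/m; ΣW sinα = 279.1 kN/m
Resisting = 14.9 + 330.7·tan31.2° = 14.9 + 200.3 = 215.2 kN/m
FS = 215.2 / 279.1 = 0.771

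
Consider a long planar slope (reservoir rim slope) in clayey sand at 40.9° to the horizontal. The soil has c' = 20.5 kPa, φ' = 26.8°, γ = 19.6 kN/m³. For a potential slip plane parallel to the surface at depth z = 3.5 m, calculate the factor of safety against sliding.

For an infinite slope with a slip plane parallel to the surface (no pore pressure): FS = [c' + γz cos²β tanφ'] / [γz sinβ cosβ].
γz = 19.6·3.5 = 68.60 kN/m²
Numerator = 20.5 + 68.60·cos²40.9°·tan26.8° = 20.5 + 68.60·0.5713·0.5051 = 40.297 kPa
Denominator = 68.60·sin40.9°·cos40.9° = 68.60·0.6547·0.7559 = 33.949 kPa
FS = 40.297 / 33.949 = 1.187

FS = 1.19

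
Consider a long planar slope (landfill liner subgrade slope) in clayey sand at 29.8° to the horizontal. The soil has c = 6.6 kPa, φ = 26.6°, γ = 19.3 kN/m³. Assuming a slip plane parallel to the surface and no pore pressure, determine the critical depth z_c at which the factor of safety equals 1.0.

Setting FS = 1.00 in FS = [c + γz cos²β tanφ] / [γz sinβ cosβ] and solving for z:
z = c / [γ cosβ (FS·sinβ − cosβ·tanφ)]
  = 6.6 / [19.3·cos29.8°·(1.00·sin29.8° − cos29.8°·tan26.6°)]
  = 6.6 / [19.3·0.8678·(1.00·0.4970 − 0.8678·0.5008)]
  = 6.6 / 1.0456 = 6.312 m

z_c = 6.31 m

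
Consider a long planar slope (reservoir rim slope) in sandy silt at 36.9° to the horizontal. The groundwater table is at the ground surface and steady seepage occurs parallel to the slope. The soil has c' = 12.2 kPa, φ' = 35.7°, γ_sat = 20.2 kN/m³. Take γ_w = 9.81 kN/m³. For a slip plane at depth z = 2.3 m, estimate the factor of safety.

With seepage parallel to the slope and the water table at the surface, the effective normal stress on the slip plane uses the buoyant unit weight γ' = γ_sat − γ_w while the driving shear stress uses γ_sat:
FS = [c' + γ' z cos²β tanφ'] / [γ_sat z sinβ cosβ]
γ' = 20.2 − 9.81 = 10.39 kN/m³
Numerator = 12.2 + 10.39·2.3·cos²36.9°·tan35.7° = 12.2 + 10.39·2.3·0.6395·0.7186 = 23.181 kPa
Denominator = 20.2·2.3·sin36.9°·cos36.9° = 20.2·2.3·0.6004·0.7997 = 22.308 kPa
FS = 23.181 / 22.308 = 1.039

FS = 1.04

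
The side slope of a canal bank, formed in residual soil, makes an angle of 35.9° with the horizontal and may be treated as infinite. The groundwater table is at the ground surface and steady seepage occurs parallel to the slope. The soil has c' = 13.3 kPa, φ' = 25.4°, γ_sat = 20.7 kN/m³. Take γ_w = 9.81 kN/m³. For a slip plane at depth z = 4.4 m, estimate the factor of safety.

With seepage parallel to the slope and the water table at the surface, the effective normal stress on the slip plane uses the buoyant unit weight γ' = γ_sat − γ_w while the driving shear stress uses γ_sat:
FS = [c' + γ' z cos²β tanφ'] / [γ_sat z sinβ cosβ]
γ' = 20.7 − 9.81 = 10.89 kN/m³
Numerator = 13.3 + 10.89·4.4·cos²35.9°·tan25.4° = 13.3 + 10.89·4.4·0.6562·0.4748 = 28.229 kPa
Denominator = 20.7·4.4·sin35.9°·cos35.9° = 20.7·4.4·0.5864·0.8100 = 43.262 kPa
FS = 28.229 / 43.262 = 0.653

FS = 0.65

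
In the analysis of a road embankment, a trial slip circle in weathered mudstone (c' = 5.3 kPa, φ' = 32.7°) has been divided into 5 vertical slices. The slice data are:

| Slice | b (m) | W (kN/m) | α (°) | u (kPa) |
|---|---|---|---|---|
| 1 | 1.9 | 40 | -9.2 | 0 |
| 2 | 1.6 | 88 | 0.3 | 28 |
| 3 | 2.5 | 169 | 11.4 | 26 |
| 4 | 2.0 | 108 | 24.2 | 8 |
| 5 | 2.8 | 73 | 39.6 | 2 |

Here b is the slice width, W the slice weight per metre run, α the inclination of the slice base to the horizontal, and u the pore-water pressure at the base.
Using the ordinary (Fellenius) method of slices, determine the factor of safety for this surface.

Ordinary method of slices: FS = Σ[c'·Δl_i + (W_i cosα_i − u_i·Δl_i)·tanφ'] / Σ W_i sinα_i, with Δl_i = b_i / cosα_i.
Slice 1: Δl = 1.9/cos(-9.2°) = 1.925 m; N'_1 = 40·cos(-9.2°) − 0·1.925 = 39.5; c'Δl = 10.20; W sinα = -6.4
Slice 2: Δl = 1.6/cos0.3° = 1.600 m; N'_2 = 88·cos0.3° − 28·1.600 = 43.2; c'Δl = 8.48; W sinα = 0.5
Slice 3: Δl = 2.5/cos11.4° = 2.550 m; N'_3 = 169·cos11.4° − 26·2.550 = 99.4; c'Δl = 13.52; W sinα = 33.4
Slice 4: Δl = 2.0/cos24.2° = 2.193 m; N'_4 = 108·cos24.2° − 8·2.193 = 81.0; c'Δl = 11.62; W sinα = 44.3
Slice 5: Δl = 2.8/cos39.6° = 3.634 m; N'_5 = 73·cos39.6° − 2·3.634 = 49.0; c'Δl = 19.26; W sinα = 46.5
Σc'Δl = 63.1 kN/m; ΣN' = 312.0 kN/m; ΣW sinα = 118.3 kN/m
Resisting = 63.1 + 312.0·tan32.7° = 63.1 + 200.3 = 263.4 kN/m
FS = 263.4 / 118.3 = 2.227

FS = 2.23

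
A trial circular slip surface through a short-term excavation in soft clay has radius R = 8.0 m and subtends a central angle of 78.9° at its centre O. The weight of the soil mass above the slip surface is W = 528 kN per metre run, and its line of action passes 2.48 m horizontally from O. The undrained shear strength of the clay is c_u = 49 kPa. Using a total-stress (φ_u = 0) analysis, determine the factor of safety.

FS = 3.30

Taking moments about the centre O, the resisting moment is provided by the undrained shear strength acting along the arc:
Arc length L_a = R·θ = 8.0·(78.9°·π/180) = 8.0·1.3771 = 11.02 m
M_R = c_u·L_a·R = 49·11.02·8.0 = 4318.5 kN·m/m
M_D = W·d = 528·2.48 = 1309.4 kN·m/m
FS = M_R / M_D = 4318.5 / 1309.4 = 3.298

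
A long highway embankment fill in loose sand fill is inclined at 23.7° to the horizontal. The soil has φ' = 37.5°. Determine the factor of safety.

FS = 1.75

For a dry cohesionless infinite slope the factor of safety is FS = tanφ' / tanβ.
FS = tan37.5° / tan23.7° = 0.7673 / 0.4390 = 1.748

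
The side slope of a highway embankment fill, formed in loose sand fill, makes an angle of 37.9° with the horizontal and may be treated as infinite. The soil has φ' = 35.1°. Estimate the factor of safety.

FS = 0.90

For a dry cohesionless infinite slope the factor of safety is FS = tanφ' / tanβ.
FS = tan35.1° / tan37.9° = 0.7028 / 0.7785 = 0.903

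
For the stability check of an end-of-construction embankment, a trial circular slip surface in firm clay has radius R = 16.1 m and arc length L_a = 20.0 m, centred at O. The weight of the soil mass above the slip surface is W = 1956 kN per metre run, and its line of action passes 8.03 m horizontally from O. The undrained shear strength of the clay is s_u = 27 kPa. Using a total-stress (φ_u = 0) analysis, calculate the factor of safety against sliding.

FS = 0.55

Taking moments about the centre O, the resisting moment is provided by the undrained shear strength acting along the arc:
M_R = s_u·L_a·R = 27·20.00·16.1 = 8694.0 kN·m/m
M_D = W·d = 1956·8.03 = 15706.7 kN·m/m
FS = M_R / M_D = 8694.0 / 15706.7 = 0.554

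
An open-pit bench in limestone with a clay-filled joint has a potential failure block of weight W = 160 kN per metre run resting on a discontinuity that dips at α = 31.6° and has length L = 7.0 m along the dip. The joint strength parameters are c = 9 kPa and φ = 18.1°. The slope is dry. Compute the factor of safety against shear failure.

FS = 1.28

Resolving the block weight along and normal to the plane and applying the Mohr–Coulomb strength on the joint:
N' = W cosα = 160·cos31.6° = 136.3 kN/m
Driving force T = W sinα = 160·sin31.6° = 83.8 kN/m
Resisting force R = c·L + N'·tanφ = 9·7.0 + 136.3·tan18.1° = 63.0 + 44.5 = 107.5 kN/m
FS = R / T = 107.5 / 83.8 = 1.283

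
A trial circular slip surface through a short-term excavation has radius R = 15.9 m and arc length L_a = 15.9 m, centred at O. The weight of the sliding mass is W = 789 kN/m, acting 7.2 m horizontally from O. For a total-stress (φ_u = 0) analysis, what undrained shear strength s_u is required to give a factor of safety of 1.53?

s_u = 34.4 kPa

FS = s_u·L_a·R / (W·d), so s_u = FS·W·d / (L_a·R).
s_u = 1.53·789·7.2 / (15.90·15.9) = 8691.6 / 252.81 = 34.38 kPa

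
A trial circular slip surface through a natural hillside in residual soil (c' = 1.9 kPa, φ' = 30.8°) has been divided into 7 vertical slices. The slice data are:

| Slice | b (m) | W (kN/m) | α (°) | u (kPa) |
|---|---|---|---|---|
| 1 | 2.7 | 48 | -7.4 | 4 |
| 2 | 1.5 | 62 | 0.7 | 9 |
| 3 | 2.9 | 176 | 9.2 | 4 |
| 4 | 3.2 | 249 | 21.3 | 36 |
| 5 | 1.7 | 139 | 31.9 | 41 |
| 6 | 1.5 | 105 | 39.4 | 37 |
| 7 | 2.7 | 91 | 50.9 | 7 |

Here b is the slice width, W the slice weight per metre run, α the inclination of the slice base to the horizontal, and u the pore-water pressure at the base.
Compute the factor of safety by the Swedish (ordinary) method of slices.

Ordinary method of slices: FS = Σ[c'·Δl_i + (W_i cosα_i − u_i·Δl_i)·tanφ'] / Σ W_i sinα_i, with Δl_i = b_i / cosα_i.
Slice 1: Δl = 2.7/cos(-7.4°) = 2.723 m; N'_1 = 48·cos(-7.4°) − 4·2.723 = 36.7; c'Δl = 5.17; W sinα = -6.2
Slice 2: Δl = 1.5/cos0.7° = 1.500 m; N'_2 = 62·cos0.7° − 9·1.500 = 48.5; c'Δl = 2.85; W sinα = 0.8
Slice 3: Δl = 2.9/cos9.2° = 2.938 m; N'_3 = 176·cos9.2° − 4·2.938 = 162.0; c'Δl = 5.58; W sinα = 28.1
Slice 4: Δl = 3.2/cos21.3° = 3.435 m; N'_4 = 249·cos21.3° − 36·3.435 = 108.3; c'Δl = 6.53; W sinα = 90.4
Slice 5: Δl = 1.7/cos31.9° = 2.002 m; N'_5 = 139·cos31.9° − 41·2.002 = 35.9; c'Δl = 3.80; W sinα = 73.5
Slice 6: Δl = 1.5/cos39.4° = 1.941 m; N'_6 = 105·cos39.4° − 37·1.941 = 9.3; c'Δl = 3.69; W sinα = 66.6
Slice 7: Δl = 2.7/cos50.9° = 4.281 m; N'_7 = 91·cos50.9° − 7·4.281 = 27.4; c'Δl = 8.13; W sinα = 70.6
Σc'Δl = 35.8 kN/m; ΣN' = 428.2 kN/m; ΣW sinα = 323.9 kN/m
Resisting = 35.8 + 428.2·tan30.8° = 35.8 + 255.2 = 291.0 kN/m
FS = 291.0 / 323.9 = 0.898

FS = 0.90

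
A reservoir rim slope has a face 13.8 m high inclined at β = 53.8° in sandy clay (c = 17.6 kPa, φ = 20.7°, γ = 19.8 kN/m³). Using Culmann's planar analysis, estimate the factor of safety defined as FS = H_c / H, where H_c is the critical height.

FS = 1.20

H_c = (4c/γ) · sinβ cosφ / [1 − cos(β − φ)]
    = (4·17.6/19.8) · sin53.8°·cos20.7° / [1 − cos33.1°]
    = 3.556 · 0.7549 / 0.1623 = 16.54 m
FS = H_c / H = 16.54 / 13.8 = 1.198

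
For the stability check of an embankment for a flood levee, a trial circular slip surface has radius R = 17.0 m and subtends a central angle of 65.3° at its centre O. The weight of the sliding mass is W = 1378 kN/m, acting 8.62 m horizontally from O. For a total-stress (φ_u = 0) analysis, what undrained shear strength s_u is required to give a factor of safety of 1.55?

s_u = 55.9 kPa

FS = s_u·L_a·R / (W·d), so s_u = FS·W·d / (L_a·R).
Arc length L_a = R·θ = 17.0·(65.3°·π/180) = 17.0·1.1397 = 19.37 m
s_u = 1.55·1378·8.62 / (19.37·17.0) = 18411.5 / 329.37 = 55.90 kPa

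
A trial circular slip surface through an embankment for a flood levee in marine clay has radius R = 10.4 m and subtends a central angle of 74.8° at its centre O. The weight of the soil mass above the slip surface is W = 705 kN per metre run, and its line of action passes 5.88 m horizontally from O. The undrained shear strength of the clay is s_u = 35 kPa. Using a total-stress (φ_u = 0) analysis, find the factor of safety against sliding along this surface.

Taking moments about the centre O, the resisting moment is provided by the undrained shear strength acting along the arc:
Arc length L_a = R·θ = 10.4·(74.8°·π/180) = 10.4·1.3055 = 13.58 m
M_R = s_u·L_a·R = 35·13.58·10.4 = 4942.1 kN·m/m
M_D = W·d = 705·5.88 = 4145.4 kN·m/m
FS = M_R / M_D = 4942.1 / 4145.4 = 1.192

FS = 1.19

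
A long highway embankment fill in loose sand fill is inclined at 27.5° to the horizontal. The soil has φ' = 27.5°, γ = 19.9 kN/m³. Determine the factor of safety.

For a dry cohesionless infinite slope the factor of safety is FS = tanφ' / tanβ.
FS = tan27.5° / tan27.5° = 0.5206 / 0.5206 = 1.000

FS = 1.00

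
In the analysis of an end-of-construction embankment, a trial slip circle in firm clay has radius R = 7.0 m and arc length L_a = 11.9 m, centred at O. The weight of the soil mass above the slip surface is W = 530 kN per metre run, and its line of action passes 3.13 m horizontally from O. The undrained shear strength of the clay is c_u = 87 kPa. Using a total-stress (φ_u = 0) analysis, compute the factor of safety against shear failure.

FS = 4.37

Taking moments about the centre O, the resisting moment is provided by the undrained shear strength acting along the arc:
M_R = c_u·L_a·R = 87·11.90·7.0 = 7247.1 kN·m/m
M_D = W·d = 530·3.13 = 1658.9 kN·m/m
FS = M_R / M_D = 7247.1 / 1658.9 = 4.369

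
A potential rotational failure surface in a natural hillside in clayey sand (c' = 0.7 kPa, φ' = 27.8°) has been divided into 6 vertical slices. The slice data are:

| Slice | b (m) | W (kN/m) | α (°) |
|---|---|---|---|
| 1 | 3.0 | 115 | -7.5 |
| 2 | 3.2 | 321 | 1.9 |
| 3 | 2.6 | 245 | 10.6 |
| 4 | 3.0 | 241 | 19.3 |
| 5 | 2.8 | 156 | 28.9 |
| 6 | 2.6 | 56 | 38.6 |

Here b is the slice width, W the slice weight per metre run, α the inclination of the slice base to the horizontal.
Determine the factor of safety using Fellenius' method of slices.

FS = 2.53

Ordinary method of slices: FS = Σ[c'·Δl_i + (W_i cosα_i)·tanφ'] / Σ W_i sinα_i, with Δl_i = b_i / cosα_i.
Slice 1: Δl = 3.0/cos(-7.5°) = 3.026 m; N'_1 = 115·cos(-7.5°) = 114.0; c'Δl = 2.12; W sinα = -15.0
Slice 2: Δl = 3.2/cos1.9° = 3.202 m; N'_2 = 321·cos1.9° = 320.8; c'Δl = 2.24; W sinα = 10.6
Slice 3: Δl = 2.6/cos10.6° = 2.645 m; N'_3 = 245·cos10.6° = 240.8; c'Δl = 1.85; W sinα = 45.1
Slice 4: Δl = 3.0/cos19.3° = 3.179 m; N'_4 = 241·cos19.3° = 227.5; c'Δl = 2.23; W sinα = 79.7
Slice 5: Δl = 2.8/cos28.9° = 3.198 m; N'_5 = 156·cos28.9° = 136.6; c'Δl = 2.24; W sinα = 75.4
Slice 6: Δl = 2.6/cos38.6° = 3.327 m; N'_6 = 56·cos38.6° = 43.8; c'Δl = 2.33; W sinα = 34.9
Σc'Δl = 13.0 kN/m; ΣN' = 1083.5 kN/m; ΣW sinα = 230.7 kN/m
Resisting = 13.0 + 1083.5·tan27.8° = 13.0 + 571.2 = 584.2 kN/m
FS = 584.2 / 230.7 = 2.533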